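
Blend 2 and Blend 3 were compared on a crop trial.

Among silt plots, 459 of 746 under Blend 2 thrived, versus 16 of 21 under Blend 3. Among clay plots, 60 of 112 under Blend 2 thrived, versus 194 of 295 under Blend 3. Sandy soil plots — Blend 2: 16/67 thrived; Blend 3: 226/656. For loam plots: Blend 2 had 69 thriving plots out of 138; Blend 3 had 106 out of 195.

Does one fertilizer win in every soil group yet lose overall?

Silt: Blend 2 459/746 = 61.5%, Blend 3 16/21 = 76.2% → Blend 3
Clay: Blend 2 60/112 = 53.6%, Blend 3 194/295 = 65.8% → Blend 3
Sandy soil: Blend 2 16/67 = 23.9%, Blend 3 226/656 = 34.5% → Blend 3
Loam: Blend 2 69/138 = 50.0%, Blend 3 106/195 = 54.4% → Blend 3
Overall: Blend 2 604/1063 = 56.8%, Blend 3 542/1167 = 46.4% → Blend 2
Blend 3 wins each soil group but Blend 2 wins overall — the comparison reverses. Blend 3's plots skew toward sandy soil, which has a lower base rate.

Yes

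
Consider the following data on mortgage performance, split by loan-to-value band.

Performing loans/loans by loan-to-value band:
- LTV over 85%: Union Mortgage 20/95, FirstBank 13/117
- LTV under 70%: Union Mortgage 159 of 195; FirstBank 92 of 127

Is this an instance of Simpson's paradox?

No

LTV over 85%: Union Mortgage 20/95 = 21.1%, FirstBank 13/117 = 11.1% → Union Mortgage
LTV under 70%: Union Mortgage 159/195 = 81.5%, FirstBank 92/127 = 72.4% → Union Mortgage
Overall: Union Mortgage 179/290 = 61.7%, FirstBank 105/244 = 43.0% → Union Mortgage
Union Mortgage wins overall and in every loan-to-value group — no reversal.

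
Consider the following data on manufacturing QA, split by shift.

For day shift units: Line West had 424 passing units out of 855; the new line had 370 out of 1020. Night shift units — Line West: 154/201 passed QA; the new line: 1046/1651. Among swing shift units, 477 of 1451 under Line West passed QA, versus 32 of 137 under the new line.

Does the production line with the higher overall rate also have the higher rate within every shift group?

Day shift: Line West 424/855 = 49.6%, the new line 370/1020 = 36.3% → Line West
Night shift: Line West 154/201 = 76.6%, the new line 1046/1651 = 63.4% → Line West
Swing shift: Line West 477/1451 = 32.9%, the new line 32/137 = 23.4% → Line West
Overall: Line West 1055/2507 = 42.1%, the new line 1448/2808 = 51.6% → the new line
Line West wins each shift group but the new line wins overall — the comparison reverses. Line West's units skew toward swing shift, which has a lower base rate.

No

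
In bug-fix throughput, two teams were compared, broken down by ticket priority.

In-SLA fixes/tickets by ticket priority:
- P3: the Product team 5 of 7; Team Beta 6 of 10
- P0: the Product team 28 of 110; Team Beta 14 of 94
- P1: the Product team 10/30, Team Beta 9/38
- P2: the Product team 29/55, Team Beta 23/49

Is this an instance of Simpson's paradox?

P3: the Product team 5/7 = 71.4%, Team Beta 6/10 = 60.0% → the Product team
P0: the Product team 28/110 = 25.5%, Team Beta 14/94 = 14.9% → the Product team
P1: the Product team 10/30 = 33.3%, Team Beta 9/38 = 23.7% → the Product team
P2: the Product team 29/55 = 52.7%, Team Beta 23/49 = 46.9% → the Product team
Overall: the Product team 72/202 = 35.6%, Team Beta 52/191 = 27.2% → the Product team
The Product team wins overall and in every ticket group — no reversal.

No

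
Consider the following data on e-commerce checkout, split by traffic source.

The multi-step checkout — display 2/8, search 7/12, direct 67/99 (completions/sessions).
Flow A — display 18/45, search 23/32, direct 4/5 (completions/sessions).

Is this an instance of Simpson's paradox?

Yes

Display: the multi-step checkout 2/8 = 25.0%, Flow A 18/45 = 40.0% → Flow A
Search: the multi-step checkout 7/12 = 58.3%, Flow A 23/32 = 71.9% → Flow A
Direct: the multi-step checkout 67/99 = 67.7%, Flow A 4/5 = 80.0% → Flow A
Overall: the multi-step checkout 76/119 = 63.9%, Flow A 45/82 = 54.9% → the multi-step checkout
Flow A wins each traffic group but the multi-step checkout wins overall — the comparison reverses. Flow A's sessions skew toward display, which has a lower base rate.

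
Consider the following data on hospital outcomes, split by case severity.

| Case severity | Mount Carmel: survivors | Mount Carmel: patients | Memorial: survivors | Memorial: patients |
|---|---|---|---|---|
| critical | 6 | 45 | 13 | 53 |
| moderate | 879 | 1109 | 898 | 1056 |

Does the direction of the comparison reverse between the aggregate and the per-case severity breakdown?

No

Critical: Mount Carmel 6/45 = 13.3%, Memorial 13/53 = 24.5% → Memorial
Moderate: Mount Carmel 879/1109 = 79.3%, Memorial 898/1056 = 85.0% → Memorial
Overall: Mount Carmel 885/1154 = 76.7%, Memorial 911/1109 = 82.1% → Memorial
Memorial wins overall and in every case group — no reversal.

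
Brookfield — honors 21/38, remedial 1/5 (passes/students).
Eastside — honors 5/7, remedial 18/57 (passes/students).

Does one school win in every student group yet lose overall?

Yes

Honors: Brookfield 21/38 = 55.3%, Eastside 5/7 = 71.4% → Eastside
Remedial: Brookfield 1/5 = 20.0%, Eastside 18/57 = 31.6% → Eastside
Overall: Brookfield 22/43 = 51.2%, Eastside 23/64 = 35.9% → Brookfield
Eastside wins each student group but Brookfield wins overall — the comparison reverses. Eastside's students skew toward remedial, which has a lower base rate.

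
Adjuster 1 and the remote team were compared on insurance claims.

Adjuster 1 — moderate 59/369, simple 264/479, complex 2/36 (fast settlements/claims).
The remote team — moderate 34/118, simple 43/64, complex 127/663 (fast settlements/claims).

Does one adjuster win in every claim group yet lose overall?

Yes

Moderate: Adjuster 1 59/369 = 16.0%, the remote team 34/118 = 28.8% → the remote team
Simple: Adjuster 1 264/479 = 55.1%, the remote team 43/64 = 67.2% → the remote team
Complex: Adjuster 1 2/36 = 5.6%, the remote team 127/663 = 19.2% → the remote team
Overall: Adjuster 1 325/884 = 36.8%, the remote team 204/845 = 24.1% → Adjuster 1
The remote team wins each claim group but Adjuster 1 wins overall — the comparison reverses. The remote team's claims skew toward complex, which has a lower base rate.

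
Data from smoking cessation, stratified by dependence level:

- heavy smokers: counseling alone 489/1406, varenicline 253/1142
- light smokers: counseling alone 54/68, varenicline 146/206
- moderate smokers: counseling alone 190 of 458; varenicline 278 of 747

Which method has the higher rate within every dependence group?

Heavy smokers: counseling alone 489/1406 = 34.8%, varenicline 253/1142 = 22.2% → counseling alone
Light smokers: counseling alone 54/68 = 79.4%, varenicline 146/206 = 70.9% → counseling alone
Moderate smokers: counseling alone 190/458 = 41.5%, varenicline 278/747 = 37.2% → counseling alone
Counseling alone has the higher rate in all 3 groups.

counseling alone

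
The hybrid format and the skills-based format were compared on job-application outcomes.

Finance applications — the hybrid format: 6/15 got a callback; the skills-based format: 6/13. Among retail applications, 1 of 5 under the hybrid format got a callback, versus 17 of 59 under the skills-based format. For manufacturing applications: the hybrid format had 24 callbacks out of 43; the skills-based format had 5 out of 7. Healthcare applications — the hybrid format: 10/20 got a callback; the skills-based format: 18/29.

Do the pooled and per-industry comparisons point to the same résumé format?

No

Finance: the hybrid format 6/15 = 40.0%, the skills-based format 6/13 = 46.2% → the skills-based format
Retail: the hybrid format 1/5 = 20.0%, the skills-based format 17/59 = 28.8% → the skills-based format
Manufacturing: the hybrid format 24/43 = 55.8%, the skills-based format 5/7 = 71.4% → the skills-based format
Healthcare: the hybrid format 10/20 = 50.0%, the skills-based format 18/29 = 62.1% → the skills-based format
Overall: the hybrid format 41/83 = 49.4%, the skills-based format 46/108 = 42.6% → the hybrid format
The skills-based format wins each industry group but the hybrid format wins overall — the comparison reverses. The skills-based format's applications skew toward retail, which has a lower base rate.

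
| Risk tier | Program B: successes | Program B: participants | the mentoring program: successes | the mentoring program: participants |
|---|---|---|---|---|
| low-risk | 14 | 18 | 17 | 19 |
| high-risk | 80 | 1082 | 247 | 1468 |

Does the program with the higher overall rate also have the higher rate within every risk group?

Low-risk: Program B 14/18 = 77.8%, the mentoring program 17/19 = 89.5% → the mentoring program
High-risk: Program B 80/1082 = 7.4%, the mentoring program 247/1468 = 16.8% → the mentoring program
Overall: Program B 94/1100 = 8.5%, the mentoring program 264/1487 = 17.8% → the mentoring program
The mentoring program wins overall and in every risk group — no reversal.

Yes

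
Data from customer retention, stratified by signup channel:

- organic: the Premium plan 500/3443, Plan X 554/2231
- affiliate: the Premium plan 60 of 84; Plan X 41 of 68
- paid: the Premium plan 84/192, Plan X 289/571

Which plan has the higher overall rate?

Organic: the Premium plan 500/3443 = 14.5%, Plan X 554/2231 = 24.8% → Plan X
Affiliate: the Premium plan 60/84 = 71.4%, Plan X 41/68 = 60.3% → the Premium plan
Paid: the Premium plan 84/192 = 43.8%, Plan X 289/571 = 50.6% → Plan X
Overall: the Premium plan 644/3719 = 17.3%, Plan X 884/2870 = 30.8% → Plan X
(Neither sweeps every signup group, but Plan X has the higher pooled rate.)

Plan X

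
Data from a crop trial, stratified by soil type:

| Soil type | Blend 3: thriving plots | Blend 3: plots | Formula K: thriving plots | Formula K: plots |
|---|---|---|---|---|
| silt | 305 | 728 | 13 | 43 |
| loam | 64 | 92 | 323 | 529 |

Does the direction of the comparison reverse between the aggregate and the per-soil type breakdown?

Yes

Silt: Blend 3 305/728 = 41.9%, Formula K 13/43 = 30.2% → Blend 3
Loam: Blend 3 64/92 = 69.6%, Formula K 323/529 = 61.1% → Blend 3
Overall: Blend 3 369/820 = 45.0%, Formula K 336/572 = 58.7% → Formula K
Blend 3 wins each soil group but Formula K wins overall — the comparison reverses. Blend 3's plots skew toward silt, which has a lower base rate.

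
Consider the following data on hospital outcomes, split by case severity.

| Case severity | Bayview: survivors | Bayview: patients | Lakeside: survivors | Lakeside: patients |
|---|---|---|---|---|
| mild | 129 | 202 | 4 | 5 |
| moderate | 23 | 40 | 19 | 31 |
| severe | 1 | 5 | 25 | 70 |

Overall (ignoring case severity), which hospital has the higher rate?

Bayview

Mild: Bayview 129/202 = 63.9%, Lakeside 4/5 = 80.0% → Lakeside
Moderate: Bayview 23/40 = 57.5%, Lakeside 19/31 = 61.3% → Lakeside
Severe: Bayview 1/5 = 20.0%, Lakeside 25/70 = 35.7% → Lakeside
Overall: Bayview 153/247 = 61.9%, Lakeside 48/106 = 45.3% → Bayview
(Lakeside wins every case group but Bayview wins overall — Lakeside's patients skew toward the low-rate severe group.)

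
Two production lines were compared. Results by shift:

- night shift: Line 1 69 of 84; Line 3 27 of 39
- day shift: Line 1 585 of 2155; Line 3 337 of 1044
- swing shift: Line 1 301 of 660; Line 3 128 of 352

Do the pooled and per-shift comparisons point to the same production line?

No

Night shift: Line 1 69/84 = 82.1%, Line 3 27/39 = 69.2% → Line 1
Day shift: Line 1 585/2155 = 27.1%, Line 3 337/1044 = 32.3% → Line 3
Swing shift: Line 1 301/660 = 45.6%, Line 3 128/352 = 36.4% → Line 1
Overall: Line 1 955/2899 = 32.9%, Line 3 492/1435 = 34.3% → Line 3
Neither sweeps: Line 1 wins 2 of 3 groups, Line 3 wins 1. Line 3 wins overall but not every group — no Simpson reversal.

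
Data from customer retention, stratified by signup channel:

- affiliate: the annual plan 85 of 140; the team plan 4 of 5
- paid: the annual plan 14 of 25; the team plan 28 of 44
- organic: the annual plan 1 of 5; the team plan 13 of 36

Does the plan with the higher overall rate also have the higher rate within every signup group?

No

Affiliate: the annual plan 85/140 = 60.7%, the team plan 4/5 = 80.0% → the team plan
Paid: the annual plan 14/25 = 56.0%, the team plan 28/44 = 63.6% → the team plan
Organic: the annual plan 1/5 = 20.0%, the team plan 13/36 = 36.1% → the team plan
Overall: the annual plan 100/170 = 58.8%, the team plan 45/85 = 52.9% → the annual plan
The team plan wins each signup group but the annual plan wins overall — the comparison reverses. The team plan's customers skew toward organic, which has a lower base rate.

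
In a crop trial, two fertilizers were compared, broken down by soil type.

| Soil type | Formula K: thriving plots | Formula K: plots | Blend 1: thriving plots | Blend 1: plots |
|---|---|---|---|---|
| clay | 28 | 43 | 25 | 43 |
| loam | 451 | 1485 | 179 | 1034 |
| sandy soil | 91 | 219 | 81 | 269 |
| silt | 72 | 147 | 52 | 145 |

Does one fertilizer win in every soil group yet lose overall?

No

Clay: Formula K 28/43 = 65.1%, Blend 1 25/43 = 58.1% → Formula K
Loam: Formula K 451/1485 = 30.4%, Blend 1 179/1034 = 17.3% → Formula K
Sandy soil: Formula K 91/219 = 41.6%, Blend 1 81/269 = 30.1% → Formula K
Silt: Formula K 72/147 = 49.0%, Blend 1 52/145 = 35.9% → Formula K
Overall: Formula K 642/1894 = 33.9%, Blend 1 337/1491 = 22.6% → Formula K
Formula K wins overall and in every soil group — no reversal.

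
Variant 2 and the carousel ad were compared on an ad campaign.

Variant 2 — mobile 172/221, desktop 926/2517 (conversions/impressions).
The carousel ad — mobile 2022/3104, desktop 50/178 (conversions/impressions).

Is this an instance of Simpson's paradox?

Yes

Mobile: Variant 2 172/221 = 77.8%, the carousel ad 2022/3104 = 65.1% → Variant 2
Desktop: Variant 2 926/2517 = 36.8%, the carousel ad 50/178 = 28.1% → Variant 2
Overall: Variant 2 1098/2738 = 40.1%, the carousel ad 2072/3282 = 63.1% → the carousel ad
Variant 2 wins each device group but the carousel ad wins overall — the comparison reverses. Variant 2's impressions skew toward desktop, which has a lower base rate.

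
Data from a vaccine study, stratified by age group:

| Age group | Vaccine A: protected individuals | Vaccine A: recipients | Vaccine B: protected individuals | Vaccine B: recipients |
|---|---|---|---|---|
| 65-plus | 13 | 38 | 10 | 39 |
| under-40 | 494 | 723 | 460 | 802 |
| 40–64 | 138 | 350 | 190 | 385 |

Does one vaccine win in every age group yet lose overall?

No

65-plus: Vaccine A 13/38 = 34.2%, Vaccine B 10/39 = 25.6% → Vaccine A
Under-40: Vaccine A 494/723 = 68.3%, Vaccine B 460/802 = 57.4% → Vaccine A
40–64: Vaccine A 138/350 = 39.4%, Vaccine B 190/385 = 49.4% → Vaccine B
Overall: Vaccine A 645/1111 = 58.1%, Vaccine B 660/1226 = 53.8% → Vaccine A
Neither sweeps: Vaccine A wins 2 of 3 groups, Vaccine B wins 1. Vaccine A wins overall but not every group — no Simpson reversal.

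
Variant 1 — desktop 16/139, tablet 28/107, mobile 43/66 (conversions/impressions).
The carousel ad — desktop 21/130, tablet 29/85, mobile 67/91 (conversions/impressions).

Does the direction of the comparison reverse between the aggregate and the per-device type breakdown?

No

Desktop: Variant 1 16/139 = 11.5%, the carousel ad 21/130 = 16.2% → the carousel ad
Tablet: Variant 1 28/107 = 26.2%, the carousel ad 29/85 = 34.1% → the carousel ad
Mobile: Variant 1 43/66 = 65.2%, the carousel ad 67/91 = 73.6% → the carousel ad
Overall: Variant 1 87/312 = 27.9%, the carousel ad 117/306 = 38.2% → the carousel ad
The carousel ad wins overall and in every device group — no reversal.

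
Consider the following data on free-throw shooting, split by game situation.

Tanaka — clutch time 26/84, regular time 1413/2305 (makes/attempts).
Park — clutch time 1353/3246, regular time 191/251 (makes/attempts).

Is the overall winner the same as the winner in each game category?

No

Clutch time: Tanaka 26/84 = 31.0%, Park 1353/3246 = 41.7% → Park
Regular time: Tanaka 1413/2305 = 61.3%, Park 191/251 = 76.1% → Park
Overall: Tanaka 1439/2389 = 60.2%, Park 1544/3497 = 44.2% → Tanaka
Park wins each game group but Tanaka wins overall — the comparison reverses. Park's attempts skew toward clutch time, which has a lower base rate.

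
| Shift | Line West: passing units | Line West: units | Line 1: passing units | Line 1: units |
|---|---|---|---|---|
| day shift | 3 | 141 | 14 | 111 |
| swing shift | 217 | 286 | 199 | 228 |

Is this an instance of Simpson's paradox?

Day shift: Line West 3/141 = 2.1%, Line 1 14/111 = 12.6% → Line 1
Swing shift: Line West 217/286 = 75.9%, Line 1 199/228 = 87.3% → Line 1
Overall: Line West 220/427 = 51.5%, Line 1 213/339 = 62.8% → Line 1
Line 1 wins overall and in every shift group — no reversal.

No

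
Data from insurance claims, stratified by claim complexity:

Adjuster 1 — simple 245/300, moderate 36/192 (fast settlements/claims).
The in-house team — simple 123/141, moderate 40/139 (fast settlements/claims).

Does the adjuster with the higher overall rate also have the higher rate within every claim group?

Yes

Simple: Adjuster 1 245/300 = 81.7%, the in-house team 123/141 = 87.2% → the in-house team
Moderate: Adjuster 1 36/192 = 18.8%, the in-house team 40/139 = 28.8% → the in-house team
Overall: Adjuster 1 281/492 = 57.1%, the in-house team 163/280 = 58.2% → the in-house team
The in-house team wins overall and in every claim group — no reversal.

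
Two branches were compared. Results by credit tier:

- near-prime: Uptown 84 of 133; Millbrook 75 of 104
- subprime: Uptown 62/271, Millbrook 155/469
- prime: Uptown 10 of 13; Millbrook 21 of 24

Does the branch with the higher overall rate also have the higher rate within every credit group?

Near-prime: Uptown 84/133 = 63.2%, Millbrook 75/104 = 72.1% → Millbrook
Subprime: Uptown 62/271 = 22.9%, Millbrook 155/469 = 33.0% → Millbrook
Prime: Uptown 10/13 = 76.9%, Millbrook 21/24 = 87.5% → Millbrook
Overall: Uptown 156/417 = 37.4%, Millbrook 251/597 = 42.0% → Millbrook
Millbrook wins overall and in every credit group — no reversal.

Yes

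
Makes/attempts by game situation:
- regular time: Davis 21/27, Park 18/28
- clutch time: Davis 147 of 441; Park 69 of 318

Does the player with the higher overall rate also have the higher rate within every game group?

Yes

Regular time: Davis 21/27 = 77.8%, Park 18/28 = 64.3% → Davis
Clutch time: Davis 147/441 = 33.3%, Park 69/318 = 21.7% → Davis
Overall: Davis 168/468 = 35.9%, Park 87/346 = 25.1% → Davis
Davis wins overall and in every game group — no reversal.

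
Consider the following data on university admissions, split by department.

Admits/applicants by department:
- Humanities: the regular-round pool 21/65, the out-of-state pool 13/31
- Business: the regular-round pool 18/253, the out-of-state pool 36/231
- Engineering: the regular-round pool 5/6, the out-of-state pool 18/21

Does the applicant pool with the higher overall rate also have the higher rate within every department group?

Humanities: the regular-round pool 21/65 = 32.3%, the out-of-state pool 13/31 = 41.9% → the out-of-state pool
Business: the regular-round pool 18/253 = 7.1%, the out-of-state pool 36/231 = 15.6% → the out-of-state pool
Engineering: the regular-round pool 5/6 = 83.3%, the out-of-state pool 18/21 = 85.7% → the out-of-state pool
Overall: the regular-round pool 44/324 = 13.6%, the out-of-state pool 67/283 = 23.7% → the out-of-state pool
The out-of-state pool wins overall and in every department group — no reversal.

Yes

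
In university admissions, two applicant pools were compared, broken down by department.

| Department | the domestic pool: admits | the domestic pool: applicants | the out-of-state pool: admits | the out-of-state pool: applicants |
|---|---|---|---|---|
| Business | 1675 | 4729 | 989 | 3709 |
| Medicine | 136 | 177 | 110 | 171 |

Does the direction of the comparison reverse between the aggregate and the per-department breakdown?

No

Business: the domestic pool 1675/4729 = 35.4%, the out-of-state pool 989/3709 = 26.7% → the domestic pool
Medicine: the domestic pool 136/177 = 76.8%, the out-of-state pool 110/171 = 64.3% → the domestic pool
Overall: the domestic pool 1811/4906 = 36.9%, the out-of-state pool 1099/3880 = 28.3% → the domestic pool
The domestic pool wins overall and in every department group — no reversal.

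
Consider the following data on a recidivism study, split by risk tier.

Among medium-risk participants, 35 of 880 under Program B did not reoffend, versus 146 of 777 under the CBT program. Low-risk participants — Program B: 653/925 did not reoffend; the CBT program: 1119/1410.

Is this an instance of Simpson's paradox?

Medium-risk: Program B 35/880 = 4.0%, the CBT program 146/777 = 18.8% → the CBT program
Low-risk: Program B 653/925 = 70.6%, the CBT program 1119/1410 = 79.4% → the CBT program
Overall: Program B 688/1805 = 38.1%, the CBT program 1265/2187 = 57.8% → the CBT program
The CBT program wins overall and in every risk group — no reversal.

No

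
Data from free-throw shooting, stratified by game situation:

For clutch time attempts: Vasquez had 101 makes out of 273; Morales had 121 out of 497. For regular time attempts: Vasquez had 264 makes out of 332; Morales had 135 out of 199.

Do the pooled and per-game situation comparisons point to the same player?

Clutch time: Vasquez 101/273 = 37.0%, Morales 121/497 = 24.3% → Vasquez
Regular time: Vasquez 264/332 = 79.5%, Morales 135/199 = 67.8% → Vasquez
Overall: Vasquez 365/605 = 60.3%, Morales 256/696 = 36.8% → Vasquez
Vasquez wins overall and in every game group — no reversal.

Yes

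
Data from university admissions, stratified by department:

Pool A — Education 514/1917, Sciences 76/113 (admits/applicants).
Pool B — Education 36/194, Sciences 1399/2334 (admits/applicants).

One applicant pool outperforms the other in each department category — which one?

Pool A

Education: Pool A 514/1917 = 26.8%, Pool B 36/194 = 18.6% → Pool A
Sciences: Pool A 76/113 = 67.3%, Pool B 1399/2334 = 59.9% → Pool A
Pool A has the higher rate in both groups.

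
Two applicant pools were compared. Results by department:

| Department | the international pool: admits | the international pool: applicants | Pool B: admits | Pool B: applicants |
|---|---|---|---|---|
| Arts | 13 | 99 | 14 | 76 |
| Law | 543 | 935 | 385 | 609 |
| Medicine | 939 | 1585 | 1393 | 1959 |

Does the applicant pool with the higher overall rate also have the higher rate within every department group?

Yes

Arts: the international pool 13/99 = 13.1%, Pool B 14/76 = 18.4% → Pool B
Law: the international pool 543/935 = 58.1%, Pool B 385/609 = 63.2% → Pool B
Medicine: the international pool 939/1585 = 59.2%, Pool B 1393/1959 = 71.1% → Pool B
Overall: the international pool 1495/2619 = 57.1%, Pool B 1792/2644 = 67.8% → Pool B
Pool B wins overall and in every department group — no reversal.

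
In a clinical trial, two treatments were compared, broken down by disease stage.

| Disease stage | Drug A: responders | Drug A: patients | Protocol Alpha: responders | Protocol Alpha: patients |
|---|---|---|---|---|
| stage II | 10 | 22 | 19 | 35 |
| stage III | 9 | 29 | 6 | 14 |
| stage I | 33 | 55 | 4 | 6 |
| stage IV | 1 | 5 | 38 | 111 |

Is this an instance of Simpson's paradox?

Stage II: Drug A 10/22 = 45.5%, Protocol Alpha 19/35 = 54.3% → Protocol Alpha
Stage III: Drug A 9/29 = 31.0%, Protocol Alpha 6/14 = 42.9% → Protocol Alpha
Stage I: Drug A 33/55 = 60.0%, Protocol Alpha 4/6 = 66.7% → Protocol Alpha
Stage IV: Drug A 1/5 = 20.0%, Protocol Alpha 38/111 = 34.2% → Protocol Alpha
Overall: Drug A 53/111 = 47.7%, Protocol Alpha 67/166 = 40.4% → Drug A
Protocol Alpha wins each disease group but Drug A wins overall — the comparison reverses. Protocol Alpha's patients skew toward stage IV, which has a lower base rate.

Yes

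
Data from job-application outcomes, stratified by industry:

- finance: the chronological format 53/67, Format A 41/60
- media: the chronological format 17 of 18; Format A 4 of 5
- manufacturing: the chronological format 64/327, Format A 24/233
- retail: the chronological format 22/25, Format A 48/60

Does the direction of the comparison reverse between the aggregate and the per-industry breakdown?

No

Finance: the chronological format 53/67 = 79.1%, Format A 41/60 = 68.3% → the chronological format
Media: the chronological format 17/18 = 94.4%, Format A 4/5 = 80.0% → the chronological format
Manufacturing: the chronological format 64/327 = 19.6%, Format A 24/233 = 10.3% → the chronological format
Retail: the chronological format 22/25 = 88.0%, Format A 48/60 = 80.0% → the chronological format
Overall: the chronological format 156/437 = 35.7%, Format A 117/358 = 32.7% → the chronological format
The chronological format wins overall and in every industry group — no reversal.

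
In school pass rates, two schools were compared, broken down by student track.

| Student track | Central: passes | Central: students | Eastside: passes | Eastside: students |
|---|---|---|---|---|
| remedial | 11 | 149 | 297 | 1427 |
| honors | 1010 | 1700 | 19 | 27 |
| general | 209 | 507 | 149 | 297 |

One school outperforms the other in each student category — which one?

Remedial: Central 11/149 = 7.4%, Eastside 297/1427 = 20.8% → Eastside
Honors: Central 1010/1700 = 59.4%, Eastside 19/27 = 70.4% → Eastside
General: Central 209/507 = 41.2%, Eastside 149/297 = 50.2% → Eastside
Eastside has the higher rate in all 3 groups.

Eastside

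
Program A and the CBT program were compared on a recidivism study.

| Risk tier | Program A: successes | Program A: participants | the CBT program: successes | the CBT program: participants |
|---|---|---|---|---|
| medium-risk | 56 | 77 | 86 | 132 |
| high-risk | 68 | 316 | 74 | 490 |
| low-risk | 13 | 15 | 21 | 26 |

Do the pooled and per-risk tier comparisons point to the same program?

Medium-risk: Program A 56/77 = 72.7%, the CBT program 86/132 = 65.2% → Program A
High-risk: Program A 68/316 = 21.5%, the CBT program 74/490 = 15.1% → Program A
Low-risk: Program A 13/15 = 86.7%, the CBT program 21/26 = 80.8% → Program A
Overall: Program A 137/408 = 33.6%, the CBT program 181/648 = 27.9% → Program A
Program A wins overall and in every risk group — no reversal.

Yes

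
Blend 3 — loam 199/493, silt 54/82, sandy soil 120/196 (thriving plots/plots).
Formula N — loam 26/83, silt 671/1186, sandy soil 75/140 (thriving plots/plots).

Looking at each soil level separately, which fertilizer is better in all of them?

Loam: Blend 3 199/493 = 40.4%, Formula N 26/83 = 31.3% → Blend 3
Silt: Blend 3 54/82 = 65.9%, Formula N 671/1186 = 56.6% → Blend 3
Sandy soil: Blend 3 120/196 = 61.2%, Formula N 75/140 = 53.6% → Blend 3
Blend 3 has the higher rate in all 3 groups.

Blend 3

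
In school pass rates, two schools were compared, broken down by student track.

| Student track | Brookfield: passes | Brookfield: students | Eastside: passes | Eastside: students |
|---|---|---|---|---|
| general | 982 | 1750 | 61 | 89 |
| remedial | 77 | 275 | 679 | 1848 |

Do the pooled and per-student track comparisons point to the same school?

No

General: Brookfield 982/1750 = 56.1%, Eastside 61/89 = 68.5% → Eastside
Remedial: Brookfield 77/275 = 28.0%, Eastside 679/1848 = 36.7% → Eastside
Overall: Brookfield 1059/2025 = 52.3%, Eastside 740/1937 = 38.2% → Brookfield
Eastside wins each student group but Brookfield wins overall — the comparison reverses. Eastside's students skew toward remedial, which has a lower base rate.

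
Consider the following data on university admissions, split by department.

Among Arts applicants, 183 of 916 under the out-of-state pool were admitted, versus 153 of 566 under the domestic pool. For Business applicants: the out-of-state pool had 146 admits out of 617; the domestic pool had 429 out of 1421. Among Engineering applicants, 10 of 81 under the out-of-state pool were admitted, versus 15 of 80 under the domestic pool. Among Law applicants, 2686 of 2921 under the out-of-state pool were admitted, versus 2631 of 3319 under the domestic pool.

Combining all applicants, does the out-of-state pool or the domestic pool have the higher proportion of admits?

the out-of-state pool

Arts: the out-of-state pool 183/916 = 20.0%, the domestic pool 153/566 = 27.0% → the domestic pool
Business: the out-of-state pool 146/617 = 23.7%, the domestic pool 429/1421 = 30.2% → the domestic pool
Engineering: the out-of-state pool 10/81 = 12.3%, the domestic pool 15/80 = 18.8% → the domestic pool
Law: the out-of-state pool 2686/2921 = 92.0%, the domestic pool 2631/3319 = 79.3% → the out-of-state pool
Overall: the out-of-state pool 3025/4535 = 66.7%, the domestic pool 3228/5386 = 59.9% → the out-of-state pool
(Neither sweeps every department group, but the out-of-state pool has the higher pooled rate.)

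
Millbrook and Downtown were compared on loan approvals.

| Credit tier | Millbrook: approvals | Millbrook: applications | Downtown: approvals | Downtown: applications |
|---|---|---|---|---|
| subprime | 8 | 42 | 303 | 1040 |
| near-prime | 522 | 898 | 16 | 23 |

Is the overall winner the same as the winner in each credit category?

No

Subprime: Millbrook 8/42 = 19.0%, Downtown 303/1040 = 29.1% → Downtown
Near-prime: Millbrook 522/898 = 58.1%, Downtown 16/23 = 69.6% → Downtown
Overall: Millbrook 530/940 = 56.4%, Downtown 319/1063 = 30.0% → Millbrook
Downtown wins each credit group but Millbrook wins overall — the comparison reverses. Downtown's applications skew toward subprime, which has a lower base rate.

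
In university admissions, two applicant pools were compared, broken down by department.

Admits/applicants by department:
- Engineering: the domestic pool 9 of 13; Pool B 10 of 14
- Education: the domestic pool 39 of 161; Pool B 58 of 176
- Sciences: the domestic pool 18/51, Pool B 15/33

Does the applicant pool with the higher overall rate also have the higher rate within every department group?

Yes

Engineering: the domestic pool 9/13 = 69.2%, Pool B 10/14 = 71.4% → Pool B
Education: the domestic pool 39/161 = 24.2%, Pool B 58/176 = 33.0% → Pool B
Sciences: the domestic pool 18/51 = 35.3%, Pool B 15/33 = 45.5% → Pool B
Overall: the domestic pool 66/225 = 29.3%, Pool B 83/223 = 37.2% → Pool B
Pool B wins overall and in every department group — no reversal.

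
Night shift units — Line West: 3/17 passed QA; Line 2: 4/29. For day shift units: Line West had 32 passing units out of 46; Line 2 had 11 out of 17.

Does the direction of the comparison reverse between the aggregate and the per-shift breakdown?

No

Night shift: Line West 3/17 = 17.6%, Line 2 4/29 = 13.8% → Line West
Day shift: Line West 32/46 = 69.6%, Line 2 11/17 = 64.7% → Line West
Overall: Line West 35/63 = 55.6%, Line 2 15/46 = 32.6% → Line West
Line West wins overall and in every shift group — no reversal.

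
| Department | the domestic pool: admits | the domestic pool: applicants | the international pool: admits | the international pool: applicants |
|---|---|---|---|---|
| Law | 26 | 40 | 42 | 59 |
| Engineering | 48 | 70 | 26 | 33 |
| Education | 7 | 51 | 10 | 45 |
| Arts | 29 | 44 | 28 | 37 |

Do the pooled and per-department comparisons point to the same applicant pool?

Yes

Law: the domestic pool 26/40 = 65.0%, the international pool 42/59 = 71.2% → the international pool
Engineering: the domestic pool 48/70 = 68.6%, the international pool 26/33 = 78.8% → the international pool
Education: the domestic pool 7/51 = 13.7%, the international pool 10/45 = 22.2% → the international pool
Arts: the domestic pool 29/44 = 65.9%, the international pool 28/37 = 75.7% → the international pool
Overall: the domestic pool 110/205 = 53.7%, the international pool 106/174 = 60.9% → the international pool
The international pool wins overall and in every department group — no reversal.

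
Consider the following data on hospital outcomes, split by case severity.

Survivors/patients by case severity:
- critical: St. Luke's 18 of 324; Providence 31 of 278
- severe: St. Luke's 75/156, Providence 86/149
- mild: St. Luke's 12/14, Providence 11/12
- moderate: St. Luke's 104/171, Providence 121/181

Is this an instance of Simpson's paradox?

No

Critical: St. Luke's 18/324 = 5.6%, Providence 31/278 = 11.2% → Providence
Severe: St. Luke's 75/156 = 48.1%, Providence 86/149 = 57.7% → Providence
Mild: St. Luke's 12/14 = 85.7%, Providence 11/12 = 91.7% → Providence
Moderate: St. Luke's 104/171 = 60.8%, Providence 121/181 = 66.9% → Providence
Overall: St. Luke's 209/665 = 31.4%, Providence 249/620 = 40.2% → Providence
Providence wins overall and in every case group — no reversal.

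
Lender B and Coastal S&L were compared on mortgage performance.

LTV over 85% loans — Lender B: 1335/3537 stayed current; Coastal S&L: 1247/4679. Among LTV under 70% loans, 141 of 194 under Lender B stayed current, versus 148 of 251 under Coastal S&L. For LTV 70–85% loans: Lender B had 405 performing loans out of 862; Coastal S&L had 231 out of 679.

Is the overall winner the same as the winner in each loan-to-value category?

Yes

LTV over 85%: Lender B 1335/3537 = 37.7%, Coastal S&L 1247/4679 = 26.7% → Lender B
LTV under 70%: Lender B 141/194 = 72.7%, Coastal S&L 148/251 = 59.0% → Lender B
LTV 70–85%: Lender B 405/862 = 47.0%, Coastal S&L 231/679 = 34.0% → Lender B
Overall: Lender B 1881/4593 = 41.0%, Coastal S&L 1626/5609 = 29.0% → Lender B
Lender B wins overall and in every loan-to-value group — no reversal.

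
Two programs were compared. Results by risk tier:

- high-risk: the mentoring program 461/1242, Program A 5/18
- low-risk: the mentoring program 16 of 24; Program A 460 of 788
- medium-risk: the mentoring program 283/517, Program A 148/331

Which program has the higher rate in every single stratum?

the mentoring program

High-risk: the mentoring program 461/1242 = 37.1%, Program A 5/18 = 27.8% → the mentoring program
Low-risk: the mentoring program 16/24 = 66.7%, Program A 460/788 = 58.4% → the mentoring program
Medium-risk: the mentoring program 283/517 = 54.7%, Program A 148/331 = 44.7% → the mentoring program
The mentoring program has the higher rate in all 3 groups.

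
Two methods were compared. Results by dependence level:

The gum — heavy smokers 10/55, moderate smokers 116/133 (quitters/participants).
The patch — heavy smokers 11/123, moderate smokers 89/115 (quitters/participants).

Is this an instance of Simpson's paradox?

Heavy smokers: the gum 10/55 = 18.2%, the patch 11/123 = 8.9% → the gum
Moderate smokers: the gum 116/133 = 87.2%, the patch 89/115 = 77.4% → the gum
Overall: the gum 126/188 = 67.0%, the patch 100/238 = 42.0% → the gum
The gum wins overall and in every dependence group — no reversal.

No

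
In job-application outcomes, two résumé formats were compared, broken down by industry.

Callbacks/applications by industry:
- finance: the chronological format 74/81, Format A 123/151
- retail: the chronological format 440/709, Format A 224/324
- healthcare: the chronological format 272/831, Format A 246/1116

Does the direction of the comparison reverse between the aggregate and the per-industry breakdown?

Finance: the chronological format 74/81 = 91.4%, Format A 123/151 = 81.5% → the chronological format
Retail: the chronological format 440/709 = 62.1%, Format A 224/324 = 69.1% → Format A
Healthcare: the chronological format 272/831 = 32.7%, Format A 246/1116 = 22.0% → the chronological format
Overall: the chronological format 786/1621 = 48.5%, Format A 593/1591 = 37.3% → the chronological format
Neither sweeps: the chronological format wins 2 of 3 groups, Format A wins 1. The chronological format wins overall but not every group — no Simpson reversal.

No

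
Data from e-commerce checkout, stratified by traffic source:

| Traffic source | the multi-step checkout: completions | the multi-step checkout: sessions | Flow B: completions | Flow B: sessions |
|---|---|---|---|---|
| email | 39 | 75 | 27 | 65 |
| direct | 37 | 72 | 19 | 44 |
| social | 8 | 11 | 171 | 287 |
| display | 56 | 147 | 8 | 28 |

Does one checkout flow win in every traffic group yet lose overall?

Email: the multi-step checkout 39/75 = 52.0%, Flow B 27/65 = 41.5% → the multi-step checkout
Direct: the multi-step checkout 37/72 = 51.4%, Flow B 19/44 = 43.2% → the multi-step checkout
Social: the multi-step checkout 8/11 = 72.7%, Flow B 171/287 = 59.6% → the multi-step checkout
Display: the multi-step checkout 56/147 = 38.1%, Flow B 8/28 = 28.6% → the multi-step checkout
Overall: the multi-step checkout 140/305 = 45.9%, Flow B 225/424 = 53.1% → Flow B
The multi-step checkout wins each traffic group but Flow B wins overall — the comparison reverses. The multi-step checkout's sessions skew toward display, which has a lower base rate.

Yes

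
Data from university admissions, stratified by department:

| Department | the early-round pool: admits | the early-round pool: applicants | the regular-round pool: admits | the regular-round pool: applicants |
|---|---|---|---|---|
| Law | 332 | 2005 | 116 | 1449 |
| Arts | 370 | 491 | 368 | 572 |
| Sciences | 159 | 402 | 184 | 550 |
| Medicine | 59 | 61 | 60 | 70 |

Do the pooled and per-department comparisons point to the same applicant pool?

Law: the early-round pool 332/2005 = 16.6%, the regular-round pool 116/1449 = 8.0% → the early-round pool
Arts: the early-round pool 370/491 = 75.4%, the regular-round pool 368/572 = 64.3% → the early-round pool
Sciences: the early-round pool 159/402 = 39.6%, the regular-round pool 184/550 = 33.5% → the early-round pool
Medicine: the early-round pool 59/61 = 96.7%, the regular-round pool 60/70 = 85.7% → the early-round pool
Overall: the early-round pool 920/2959 = 31.1%, the regular-round pool 728/2641 = 27.6% → the early-round pool
The early-round pool wins overall and in every department group — no reversal.

Yes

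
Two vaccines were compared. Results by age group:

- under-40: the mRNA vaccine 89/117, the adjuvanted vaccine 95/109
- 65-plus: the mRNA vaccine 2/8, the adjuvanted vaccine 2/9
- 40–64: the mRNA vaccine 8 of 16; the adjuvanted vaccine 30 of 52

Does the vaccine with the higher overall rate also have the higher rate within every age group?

No

Under-40: the mRNA vaccine 89/117 = 76.1%, the adjuvanted vaccine 95/109 = 87.2% → the adjuvanted vaccine
65-plus: the mRNA vaccine 2/8 = 25.0%, the adjuvanted vaccine 2/9 = 22.2% → the mRNA vaccine
40–64: the mRNA vaccine 8/16 = 50.0%, the adjuvanted vaccine 30/52 = 57.7% → the adjuvanted vaccine
Overall: the mRNA vaccine 99/141 = 70.2%, the adjuvanted vaccine 127/170 = 74.7% → the adjuvanted vaccine
Neither sweeps: the mRNA vaccine wins 1 of 3 groups, the adjuvanted vaccine wins 2. The adjuvanted vaccine wins overall but not every group — no Simpson reversal.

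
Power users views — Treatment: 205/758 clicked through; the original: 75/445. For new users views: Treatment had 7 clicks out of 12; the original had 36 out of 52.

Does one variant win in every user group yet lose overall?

No

Power users: Treatment 205/758 = 27.0%, the original 75/445 = 16.9% → Treatment
New users: Treatment 7/12 = 58.3%, the original 36/52 = 69.2% → the original
Overall: Treatment 212/770 = 27.5%, the original 111/497 = 22.3% → Treatment
Neither sweeps: Treatment wins 1 of 2 groups, the original wins 1. Treatment wins overall but not every group — no Simpson reversal.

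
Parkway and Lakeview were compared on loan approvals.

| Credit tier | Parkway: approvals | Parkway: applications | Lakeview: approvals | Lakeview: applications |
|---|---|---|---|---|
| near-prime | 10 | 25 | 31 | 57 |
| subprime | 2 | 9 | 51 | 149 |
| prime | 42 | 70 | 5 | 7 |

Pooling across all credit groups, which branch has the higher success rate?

Near-prime: Parkway 10/25 = 40.0%, Lakeview 31/57 = 54.4% → Lakeview
Subprime: Parkway 2/9 = 22.2%, Lakeview 51/149 = 34.2% → Lakeview
Prime: Parkway 42/70 = 60.0%, Lakeview 5/7 = 71.4% → Lakeview
Overall: Parkway 54/104 = 51.9%, Lakeview 87/213 = 40.8% → Parkway
(Lakeview wins every credit group but Parkway wins overall — Lakeview's applications skew toward the low-rate subprime group.)

Parkway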